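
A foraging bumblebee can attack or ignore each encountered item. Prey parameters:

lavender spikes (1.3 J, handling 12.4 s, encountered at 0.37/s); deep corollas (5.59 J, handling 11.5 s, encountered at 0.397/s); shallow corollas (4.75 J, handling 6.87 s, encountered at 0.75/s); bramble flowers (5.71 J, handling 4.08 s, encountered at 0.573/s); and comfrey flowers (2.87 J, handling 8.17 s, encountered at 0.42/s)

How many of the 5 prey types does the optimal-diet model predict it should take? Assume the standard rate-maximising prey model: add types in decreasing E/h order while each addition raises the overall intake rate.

Profitabilities (E/h, J/s): bramble flowers 1.4, shallow corollas 0.691, deep corollas 0.486, comfrey flowers 0.351, lavender spikes 0.105. Add prey in this order while the next type's profitability exceeds the intake rate on those already taken.
Rate on top 1: 0.9802. shallow corollas: 0.691 < 0.9802 → exclude; stop.
Optimal diet: bramble flowers — 1 of 5 types.

1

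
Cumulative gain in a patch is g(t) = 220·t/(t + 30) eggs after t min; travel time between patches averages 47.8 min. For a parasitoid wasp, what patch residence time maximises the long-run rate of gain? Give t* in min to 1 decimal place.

37.9 min

Maximise g(t)/(T+t): set derivative to zero → g'(t)(T+t) = g(t).
g'(t) = 220·30/(t + 30)². Setting 220·30/(t+30)² = 220t/[(t+30)(47.8+t)] gives 30(47.8+t) = t(t+30), so t² = 30×47.8 = 1434.
t* = √1434 = 37.87 min.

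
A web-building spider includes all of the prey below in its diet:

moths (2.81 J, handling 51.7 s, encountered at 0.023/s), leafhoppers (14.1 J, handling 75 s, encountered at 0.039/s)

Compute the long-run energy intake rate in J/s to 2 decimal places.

0.12 J/s

R = (0.023×2.81 + 0.039×14.1) / (1 + 0.023×51.7 + 0.039×75) = 0.6145/5.114 = 0.1202 J/s.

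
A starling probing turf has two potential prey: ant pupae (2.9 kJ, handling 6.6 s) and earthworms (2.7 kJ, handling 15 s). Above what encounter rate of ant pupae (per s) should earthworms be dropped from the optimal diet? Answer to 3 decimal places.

0.105 per s

The zero-one rule: include earthworms iff E₂/h₂ > λE₁/(1+λh₁). Equality gives the switch point.
λE₁h₂ = E₂ + λE₂h₁ ⇒ λ = E₂/(E₁h₂ − E₂h₁) = 2.7/(43.5 − 17.82) = 0.1051 per s.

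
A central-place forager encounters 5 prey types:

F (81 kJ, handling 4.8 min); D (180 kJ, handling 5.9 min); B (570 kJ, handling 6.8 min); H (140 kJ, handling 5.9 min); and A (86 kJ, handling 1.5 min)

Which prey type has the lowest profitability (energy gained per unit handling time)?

F

Profitability E/h (kJ/min): F = 81/4.8 = 16.9, D = 180/5.9 = 30.5, B = 570/6.8 = 83.8, H = 140/5.9 = 23.7, A = 86/1.5 = 57.3.
Ranked: B > A > D > H > F.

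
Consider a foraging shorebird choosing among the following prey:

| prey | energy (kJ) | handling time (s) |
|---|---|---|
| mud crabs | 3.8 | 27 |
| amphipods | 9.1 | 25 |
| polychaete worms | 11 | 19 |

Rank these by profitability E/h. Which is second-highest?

In descending order of E/h:
polychaete worms: 11/19 = 0.579 kJ/s
amphipods: 9.1/25 = 0.364 kJ/s
mud crabs: 3.8/27 = 0.141 kJ/s

amphipods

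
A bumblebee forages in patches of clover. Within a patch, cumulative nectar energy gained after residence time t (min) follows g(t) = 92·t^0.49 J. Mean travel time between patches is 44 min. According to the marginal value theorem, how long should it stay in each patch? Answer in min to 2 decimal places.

42.27 min

By the marginal value theorem, leave when the instantaneous gain rate g'(t) equals the habitat-wide average g(t)/(T + t).
g'(t) = 0.49·92·t^-0.51. Setting 0.49·92·t^-0.51 = 92·t^0.49/(44+t) gives 0.49(44+t) = t, so 0.51·t = 0.49×44.
t* = 0.49×44/0.51 = 42.27 min.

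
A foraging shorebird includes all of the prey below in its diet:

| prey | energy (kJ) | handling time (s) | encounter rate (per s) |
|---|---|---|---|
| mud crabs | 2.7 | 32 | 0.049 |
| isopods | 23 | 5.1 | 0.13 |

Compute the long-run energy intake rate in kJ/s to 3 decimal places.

0.966 kJ/s

Energy encountered per unit search time: 0.049×2.7 + 0.13×23 = 3.122 kJ/s.
Handling time per unit search time: 0.049×32 + 0.13×5.1 = 2.231.
Rate = 3.122/(1 + 2.231) = 0.9664 kJ/s.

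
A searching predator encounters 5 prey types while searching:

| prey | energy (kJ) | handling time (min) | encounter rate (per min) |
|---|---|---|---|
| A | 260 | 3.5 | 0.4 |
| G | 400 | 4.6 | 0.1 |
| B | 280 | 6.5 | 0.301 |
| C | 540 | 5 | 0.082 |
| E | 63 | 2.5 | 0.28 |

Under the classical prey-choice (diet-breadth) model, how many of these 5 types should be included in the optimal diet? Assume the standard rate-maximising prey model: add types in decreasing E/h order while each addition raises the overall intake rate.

Rank by E/h (kJ/min): C 108, G 87, A 74.3, B 43.1, E 25.2. Include each in turn until the next type's E/h falls below the running intake rate.
Rate on top 1: 31.4. G: 87 > 31.4 → include.
Rate on top 2: 45.07. A: 74.3 > 45.07 → include.
Rate on top 3: 57.58. B: 43.1 < 57.58 → exclude; stop.
Optimal diet: C, G, A — 3 of 5 types.

3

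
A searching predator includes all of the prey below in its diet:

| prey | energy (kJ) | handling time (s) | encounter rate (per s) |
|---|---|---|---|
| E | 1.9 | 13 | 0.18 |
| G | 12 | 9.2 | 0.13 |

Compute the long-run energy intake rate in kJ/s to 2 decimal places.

0.42 kJ/s

R = Σλ_iE_i / (1 + Σλ_ih_i)
Numerator: 0.18×1.9 + 0.13×12 = 1.902
Denominator: 1 + 0.18×13 + 0.13×9.2 = 4.536
R = 1.902/4.536 = 0.4193 kJ/s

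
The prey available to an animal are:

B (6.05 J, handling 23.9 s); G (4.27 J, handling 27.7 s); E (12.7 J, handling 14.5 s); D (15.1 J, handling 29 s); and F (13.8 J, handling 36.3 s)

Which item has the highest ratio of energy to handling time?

Profitability E/h (J/s): B = 6.05/23.9 = 0.253, G = 4.27/27.7 = 0.154, E = 12.7/14.5 = 0.876, D = 15.1/29 = 0.521, F = 13.8/36.3 = 0.38.
Ranked: E > D > F > B > G.

E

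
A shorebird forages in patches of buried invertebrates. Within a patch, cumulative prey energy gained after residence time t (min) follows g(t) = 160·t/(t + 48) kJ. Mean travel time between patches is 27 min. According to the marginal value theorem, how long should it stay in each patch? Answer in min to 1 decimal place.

36.0 min

Optimal t* satisfies g'(t*) = g(t*)/(T + t*).
g'(t) = 160·48/(t + 48)². Setting 160·48/(t+48)² = 160t/[(t+48)(27+t)] gives 48(27+t) = t(t+48), so t² = 48×27 = 1296.
t* = √1296 = 36 min.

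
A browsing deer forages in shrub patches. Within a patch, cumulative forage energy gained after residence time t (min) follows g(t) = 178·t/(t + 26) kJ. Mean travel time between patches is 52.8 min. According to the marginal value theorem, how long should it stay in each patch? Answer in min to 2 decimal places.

37.05 min

Optimal t* satisfies g'(t*) = g(t*)/(T + t*).
g'(t) = 178·26/(t + 26)². Setting 178·26/(t+26)² = 178t/[(t+26)(52.8+t)] gives 26(52.8+t) = t(t+26), so t² = 26×52.8 = 1373.
t* = √1373 = 37.05 min.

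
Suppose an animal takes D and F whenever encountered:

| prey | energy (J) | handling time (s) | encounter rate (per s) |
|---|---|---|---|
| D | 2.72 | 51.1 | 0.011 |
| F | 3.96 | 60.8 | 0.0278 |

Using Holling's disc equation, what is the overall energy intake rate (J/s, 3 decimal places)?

Energy encountered per unit search time: 0.011×2.72 + 0.0278×3.96 = 0.14 J/s.
Handling time per unit search time: 0.011×51.1 + 0.0278×60.8 = 2.252.
Rate = 0.14/(1 + 2.252) = 0.04305 J/s.

0.043 J/s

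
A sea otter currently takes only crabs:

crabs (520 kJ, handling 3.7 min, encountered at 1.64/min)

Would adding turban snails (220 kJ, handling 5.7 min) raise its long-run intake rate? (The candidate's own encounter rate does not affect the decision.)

No

On crabs alone, R = ΣλE/(1+Σλh) = 852.8/7.068 = 120.7 kJ/min.
turban snails: E/h = 220/5.7 = 38.6 kJ/min.
Since 38.6 < R, time spent handling turban snails is better spent searching.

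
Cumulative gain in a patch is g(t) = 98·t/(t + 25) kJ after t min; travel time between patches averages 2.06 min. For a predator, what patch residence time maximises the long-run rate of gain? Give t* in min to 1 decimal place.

By the marginal value theorem, leave when the instantaneous gain rate g'(t) equals the habitat-wide average g(t)/(T + t).
g'(t) = 98·25/(t + 25)². Setting 98·25/(t+25)² = 98t/[(t+25)(2.06+t)] gives 25(2.06+t) = t(t+25), so t² = 25×2.06 = 51.5.
t* = √51.5 = 7.176 min.

7.2 min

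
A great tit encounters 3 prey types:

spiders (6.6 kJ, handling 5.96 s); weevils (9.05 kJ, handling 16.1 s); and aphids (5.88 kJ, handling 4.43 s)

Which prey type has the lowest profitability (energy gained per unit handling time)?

weevils

In descending order of E/h:
aphids: 5.88/4.43 = 1.33 kJ/s
spiders: 6.6/5.96 = 1.11 kJ/s
weevils: 9.05/16.1 = 0.562 kJ/s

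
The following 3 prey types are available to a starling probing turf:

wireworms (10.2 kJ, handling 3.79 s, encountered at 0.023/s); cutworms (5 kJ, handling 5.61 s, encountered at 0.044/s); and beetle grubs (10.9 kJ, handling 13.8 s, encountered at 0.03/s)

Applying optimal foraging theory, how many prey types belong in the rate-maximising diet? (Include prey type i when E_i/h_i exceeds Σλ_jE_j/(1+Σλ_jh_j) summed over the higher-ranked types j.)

3

E/h in descending order: wireworms 2.69, cutworms 0.891, beetle grubs 0.79 kJ/s. The optimal diet is the largest prefix of this list for which every included type satisfies E_i/h_i > R on the types above it.
Rate on top 1: 0.2158. cutworms: 0.891 > 0.2158 → include.
Rate on top 2: 0.3408. beetle grubs: 0.79 > 0.3408 → include.
Optimal diet: wireworms, cutworms, beetle grubs — 3 of 3 types.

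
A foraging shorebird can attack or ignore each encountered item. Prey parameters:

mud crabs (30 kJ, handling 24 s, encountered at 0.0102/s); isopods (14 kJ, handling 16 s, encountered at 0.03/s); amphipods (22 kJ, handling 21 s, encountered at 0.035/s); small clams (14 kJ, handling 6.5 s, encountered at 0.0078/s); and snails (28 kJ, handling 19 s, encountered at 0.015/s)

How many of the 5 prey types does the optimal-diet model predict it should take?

5

E/h in descending order: small clams 2.15, snails 1.47, mud crabs 1.25, amphipods 1.05, isopods 0.875 kJ/s. The optimal diet is the largest prefix of this list for which every included type satisfies E_i/h_i > R on the types above it.
Rate on top 1: 0.1039. snails: 1.47 > 0.1039 → include.
Rate on top 2: 0.3962. mud crabs: 1.25 > 0.3962 → include.
Rate on top 3: 0.5284. amphipods: 1.05 > 0.5284 → include.
Rate on top 4: 0.6932. isopods: 0.875 > 0.6932 → include.
Optimal diet: small clams, snails, mud crabs, amphipods, isopods — 5 of 5 types.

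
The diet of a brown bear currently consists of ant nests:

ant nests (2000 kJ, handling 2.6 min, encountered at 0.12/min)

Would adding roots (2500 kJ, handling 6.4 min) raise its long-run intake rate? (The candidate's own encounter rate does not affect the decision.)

Current rate: (0.12×2000)/(1 + 0.12×2.6) = 182.9 kJ/min.
Profitability of roots: 2500/6.4 = 390.6 kJ/min.
Since 390.6 > R, including roots increases the long-run rate.

Yes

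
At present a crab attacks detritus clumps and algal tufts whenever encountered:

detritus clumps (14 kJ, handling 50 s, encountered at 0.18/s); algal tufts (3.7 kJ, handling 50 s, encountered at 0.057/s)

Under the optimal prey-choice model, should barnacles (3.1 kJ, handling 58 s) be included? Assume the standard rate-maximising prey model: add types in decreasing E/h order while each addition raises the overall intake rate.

Intake rate on the current diet: R = (0.18×14 + 0.057×3.7) / (1 + 0.18×50 + 0.057×50) = 2.731/12.85 = 0.2125 kJ/s.
barnacles: E/h = 3.1/58 = 0.05345 kJ/s.
Since 0.05345 < R, time spent handling barnacles is better spent searching.

No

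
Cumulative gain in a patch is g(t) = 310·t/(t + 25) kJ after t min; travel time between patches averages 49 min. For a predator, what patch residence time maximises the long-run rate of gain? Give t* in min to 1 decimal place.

35.0 min

By the marginal value theorem, leave when the instantaneous gain rate g'(t) equals the habitat-wide average g(t)/(T + t).
g'(t) = 310·25/(t + 25)². Setting 310·25/(t+25)² = 310t/[(t+25)(49+t)] gives 25(49+t) = t(t+25), so t² = 25×49 = 1225.
t* = √1225 = 35 min.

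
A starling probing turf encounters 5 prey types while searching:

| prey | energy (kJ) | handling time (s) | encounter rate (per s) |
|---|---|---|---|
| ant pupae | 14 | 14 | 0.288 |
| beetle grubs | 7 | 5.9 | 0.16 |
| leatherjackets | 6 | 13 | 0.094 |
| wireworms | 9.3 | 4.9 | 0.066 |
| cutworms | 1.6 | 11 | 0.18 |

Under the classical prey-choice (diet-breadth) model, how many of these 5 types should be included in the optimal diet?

Rank by E/h (kJ/s): wireworms 1.9, beetle grubs 1.19, ant pupae 1, leatherjackets 0.462, cutworms 0.145. Include each in turn until the next type's E/h falls below the running intake rate.
Rate on top 1: 0.4638. beetle grubs: 1.19 > 0.4638 → include.
Rate on top 2: 0.7647. ant pupae: 1 > 0.7647 → include.
Rate on top 3: 0.9153. leatherjackets: 0.462 < 0.9153 → exclude; stop.
Optimal diet: wireworms, beetle grubs, ant pupae — 3 of 5 types.

3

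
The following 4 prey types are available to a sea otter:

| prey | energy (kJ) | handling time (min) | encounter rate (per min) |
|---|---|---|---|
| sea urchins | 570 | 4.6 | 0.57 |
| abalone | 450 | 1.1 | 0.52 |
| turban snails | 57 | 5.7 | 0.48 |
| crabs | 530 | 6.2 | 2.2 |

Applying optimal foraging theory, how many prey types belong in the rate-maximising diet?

1

Rank by E/h (kJ/min): abalone 409, sea urchins 124, crabs 85.5, turban snails 10. Include each in turn until the next type's E/h falls below the running intake rate.
Rate on top 1: 148.9. sea urchins: 124 < 148.9 → exclude; stop.
Optimal diet: abalone — 1 of 4 types.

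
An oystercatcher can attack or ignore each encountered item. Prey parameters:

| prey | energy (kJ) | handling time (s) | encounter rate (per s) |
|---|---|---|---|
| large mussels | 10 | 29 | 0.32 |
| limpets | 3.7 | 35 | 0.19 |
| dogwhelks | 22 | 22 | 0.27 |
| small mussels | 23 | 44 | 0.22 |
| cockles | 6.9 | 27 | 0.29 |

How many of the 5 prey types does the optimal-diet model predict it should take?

Rank by E/h (kJ/s): dogwhelks 1, small mussels 0.523, large mussels 0.345, cockles 0.256, limpets 0.106. Include each in turn until the next type's E/h falls below the running intake rate.
Rate on top 1: 0.8559. small mussels: 0.523 < 0.8559 → exclude; stop.
Optimal diet: dogwhelks — 1 of 5 types.

1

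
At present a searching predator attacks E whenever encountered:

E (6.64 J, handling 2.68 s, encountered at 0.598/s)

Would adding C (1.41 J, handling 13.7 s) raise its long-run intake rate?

No

Current rate: (0.598×6.64)/(1 + 0.598×2.68) = 1.526 J/s.
C: E/h = 1.41/13.7 = 0.1029 J/s.
0.1029 < 1.526, so adding C would lower the average — exclude it.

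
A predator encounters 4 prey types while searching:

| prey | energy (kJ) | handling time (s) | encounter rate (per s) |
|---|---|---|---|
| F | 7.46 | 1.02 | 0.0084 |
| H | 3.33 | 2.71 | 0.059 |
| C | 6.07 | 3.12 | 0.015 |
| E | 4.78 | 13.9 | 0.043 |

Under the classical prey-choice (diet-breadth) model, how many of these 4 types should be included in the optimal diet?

Rank by E/h (kJ/s): F 7.31, C 1.95, H 1.23, E 0.344. Include each in turn until the next type's E/h falls below the running intake rate.
Rate on top 1: 0.06213. C: 1.95 > 0.06213 → include.
Rate on top 2: 0.1456. H: 1.23 > 0.1456 → include.
Rate on top 3: 0.2882. E: 0.344 > 0.2882 → include.
Optimal diet: F, C, H, E — 4 of 4 types.

4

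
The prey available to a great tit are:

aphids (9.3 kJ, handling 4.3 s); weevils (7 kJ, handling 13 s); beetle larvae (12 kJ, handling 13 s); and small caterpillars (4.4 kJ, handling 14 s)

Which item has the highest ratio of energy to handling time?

In descending order of E/h:
aphids: 9.3/4.3 = 2.16 kJ/s
beetle larvae: 12/13 = 0.923 kJ/s
weevils: 7/13 = 0.538 kJ/s
small caterpillars: 4.4/14 = 0.314 kJ/s

aphids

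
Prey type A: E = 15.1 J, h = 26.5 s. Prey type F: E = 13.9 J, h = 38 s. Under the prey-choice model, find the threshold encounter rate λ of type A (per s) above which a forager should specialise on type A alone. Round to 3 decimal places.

0.068 per s

At the threshold, the rate on type A alone equals the profitability of type F: λ·15.1/(1 + λ·26.5) = 13.9/38 = 0.3658.
Rearranging, λ(15.1 − 0.3658×26.5) = 0.3658, so λ = 0.3658/5.407 = 0.06766 per s.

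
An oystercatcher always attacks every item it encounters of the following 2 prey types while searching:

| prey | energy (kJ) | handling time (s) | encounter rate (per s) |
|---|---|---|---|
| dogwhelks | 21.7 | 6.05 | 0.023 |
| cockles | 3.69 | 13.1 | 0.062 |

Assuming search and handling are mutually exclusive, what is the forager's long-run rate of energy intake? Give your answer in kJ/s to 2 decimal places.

0.37 kJ/s

Energy encountered per unit search time: 0.023×21.7 + 0.062×3.69 = 0.7279 kJ/s.
Handling time per unit search time: 0.023×6.05 + 0.062×13.1 = 0.9513.
Rate = 0.7279/(1 + 0.9513) = 0.373 kJ/s.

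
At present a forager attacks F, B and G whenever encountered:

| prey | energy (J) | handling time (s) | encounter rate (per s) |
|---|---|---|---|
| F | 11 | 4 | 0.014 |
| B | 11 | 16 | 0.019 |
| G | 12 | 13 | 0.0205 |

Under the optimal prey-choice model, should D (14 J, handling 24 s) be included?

On F, B and G alone, R = ΣλE/(1+Σλh) = 0.609/1.627 = 0.3744 J/s.
D: E/h = 14/24 = 0.5833 J/s.
0.5833 > 0.3744, so adding D raises the average — include it.

Yes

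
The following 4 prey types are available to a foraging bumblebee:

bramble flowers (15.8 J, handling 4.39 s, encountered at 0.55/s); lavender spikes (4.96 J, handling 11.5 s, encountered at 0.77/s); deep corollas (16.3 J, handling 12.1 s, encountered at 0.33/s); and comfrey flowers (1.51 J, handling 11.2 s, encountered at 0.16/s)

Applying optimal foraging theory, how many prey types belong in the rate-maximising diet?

1

Rank by E/h (J/s): bramble flowers 3.6, deep corollas 1.35, lavender spikes 0.431, comfrey flowers 0.135. Include each in turn until the next type's E/h falls below the running intake rate.
Rate on top 1: 2.545. deep corollas: 1.35 < 2.545 → exclude; stop.
Optimal diet: bramble flowers — 1 of 4 types.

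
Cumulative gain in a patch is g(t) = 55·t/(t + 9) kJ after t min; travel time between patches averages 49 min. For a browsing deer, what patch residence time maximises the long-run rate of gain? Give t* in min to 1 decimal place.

21.0 min

By the marginal value theorem, leave when the instantaneous gain rate g'(t) equals the habitat-wide average g(t)/(T + t).
g'(t) = 55·9/(t + 9)². Setting 55·9/(t+9)² = 55t/[(t+9)(49+t)] gives 9(49+t) = t(t+9), so t² = 9×49 = 441.
t* = √441 = 21 min.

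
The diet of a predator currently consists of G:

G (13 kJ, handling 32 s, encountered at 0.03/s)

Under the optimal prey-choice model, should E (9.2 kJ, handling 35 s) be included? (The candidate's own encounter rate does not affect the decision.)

Current rate: (0.03×13)/(1 + 0.03×32) = 0.199 kJ/s.
Profitability of E: 9.2/35 = 0.2629 kJ/s.
Since 0.2629 > R, including E increases the long-run rate.

Yes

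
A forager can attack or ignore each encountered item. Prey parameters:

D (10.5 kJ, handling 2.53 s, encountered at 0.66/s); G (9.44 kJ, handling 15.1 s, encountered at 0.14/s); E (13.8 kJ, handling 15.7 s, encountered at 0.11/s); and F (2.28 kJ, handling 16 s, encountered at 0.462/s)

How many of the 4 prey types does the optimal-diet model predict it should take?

Rank by E/h (kJ/s): D 4.15, E 0.879, G 0.625, F 0.142. Include each in turn until the next type's E/h falls below the running intake rate.
Rate on top 1: 2.596. E: 0.879 < 2.596 → exclude; stop.
Optimal diet: D — 1 of 4 types.

1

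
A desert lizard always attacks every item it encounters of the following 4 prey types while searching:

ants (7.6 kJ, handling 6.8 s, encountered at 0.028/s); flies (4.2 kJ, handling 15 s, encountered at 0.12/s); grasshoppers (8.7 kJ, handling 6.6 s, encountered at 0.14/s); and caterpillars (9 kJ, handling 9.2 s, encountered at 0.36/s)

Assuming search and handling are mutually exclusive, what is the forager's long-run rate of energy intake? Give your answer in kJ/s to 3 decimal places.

R = Σλ_iE_i / (1 + Σλ_ih_i)
Numerator: 0.028×7.6 + 0.12×4.2 + 0.14×8.7 + 0.36×9 = 5.175
Denominator: 1 + 0.028×6.8 + 0.12×15 + 0.14×6.6 + 0.36×9.2 = 7.226
R = 5.175/7.226 = 0.7161 kJ/s

0.716 kJ/s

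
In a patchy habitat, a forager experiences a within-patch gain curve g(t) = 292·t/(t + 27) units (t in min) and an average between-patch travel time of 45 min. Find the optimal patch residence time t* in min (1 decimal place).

Optimal t* satisfies g'(t*) = g(t*)/(T + t*).
g'(t) = 292·27/(t + 27)². Setting 292·27/(t+27)² = 292t/[(t+27)(45+t)] gives 27(45+t) = t(t+27), so t² = 27×45 = 1215.
t* = √1215 = 34.86 min.

34.9 min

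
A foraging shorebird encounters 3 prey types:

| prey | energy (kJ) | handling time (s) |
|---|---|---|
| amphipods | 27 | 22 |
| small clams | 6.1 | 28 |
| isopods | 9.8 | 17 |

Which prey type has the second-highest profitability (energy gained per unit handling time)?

isopods

Profitability E/h (kJ/s): amphipods = 27/22 = 1.23, small clams = 6.1/28 = 0.218, isopods = 9.8/17 = 0.576.
Ranked: amphipods > isopods > small clams.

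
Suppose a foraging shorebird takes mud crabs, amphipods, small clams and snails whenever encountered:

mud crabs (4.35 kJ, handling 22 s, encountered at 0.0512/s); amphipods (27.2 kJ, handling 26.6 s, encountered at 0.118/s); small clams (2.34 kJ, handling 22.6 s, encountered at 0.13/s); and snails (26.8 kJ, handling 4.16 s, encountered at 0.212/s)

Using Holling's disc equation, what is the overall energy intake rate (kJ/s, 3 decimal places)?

Energy encountered per unit search time: 0.0512×4.35 + 0.118×27.2 + 0.13×2.34 + 0.212×26.8 = 9.418 kJ/s.
Handling time per unit search time: 0.0512×22 + 0.118×26.6 + 0.13×22.6 + 0.212×4.16 = 8.085.
Rate = 9.418/(1 + 8.085) = 1.037 kJ/s.

1.037 kJ/s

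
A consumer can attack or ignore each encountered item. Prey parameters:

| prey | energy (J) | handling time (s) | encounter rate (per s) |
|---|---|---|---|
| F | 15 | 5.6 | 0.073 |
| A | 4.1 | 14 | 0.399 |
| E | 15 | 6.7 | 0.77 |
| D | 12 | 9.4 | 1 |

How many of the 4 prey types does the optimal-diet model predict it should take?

2

Rank by E/h (J/s): F 2.68, E 2.24, D 1.28, A 0.293. Include each in turn until the next type's E/h falls below the running intake rate.
Rate on top 1: 0.7773. E: 2.24 > 0.7773 → include.
Rate on top 2: 1.925. D: 1.28 < 1.925 → exclude; stop.
Optimal diet: F, E — 2 of 4 types.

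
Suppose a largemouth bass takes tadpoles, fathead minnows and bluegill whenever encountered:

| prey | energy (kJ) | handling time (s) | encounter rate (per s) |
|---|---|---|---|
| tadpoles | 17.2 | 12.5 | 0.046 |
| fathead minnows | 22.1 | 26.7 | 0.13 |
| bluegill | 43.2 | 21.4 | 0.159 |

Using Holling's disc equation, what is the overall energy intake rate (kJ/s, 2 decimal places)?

1.25 kJ/s

R = (0.046×17.2 + 0.13×22.1 + 0.159×43.2) / (1 + 0.046×12.5 + 0.13×26.7 + 0.159×21.4) = 10.53/8.449 = 1.247 kJ/s.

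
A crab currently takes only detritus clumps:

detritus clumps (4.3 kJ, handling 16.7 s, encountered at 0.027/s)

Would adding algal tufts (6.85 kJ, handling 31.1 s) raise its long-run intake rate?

Current rate: (0.027×4.3)/(1 + 0.027×16.7) = 0.08002 kJ/s.
Profitability of algal tufts: 6.85/31.1 = 0.2203 kJ/s.
0.2203 > 0.08002, so adding algal tufts raises the average — include it.

Yes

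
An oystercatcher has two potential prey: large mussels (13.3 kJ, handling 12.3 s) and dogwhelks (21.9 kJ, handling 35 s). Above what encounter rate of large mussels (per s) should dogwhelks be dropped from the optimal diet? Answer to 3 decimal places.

0.112 per s

The zero-one rule: include dogwhelks iff E₂/h₂ > λE₁/(1+λh₁). Equality gives the switch point.
λE₁h₂ = E₂ + λE₂h₁ ⇒ λ = E₂/(E₁h₂ − E₂h₁) = 21.9/(465.5 − 269.4) = 0.1117 per s.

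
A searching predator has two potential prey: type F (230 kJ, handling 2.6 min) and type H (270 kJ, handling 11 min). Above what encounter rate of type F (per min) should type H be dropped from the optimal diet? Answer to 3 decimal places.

0.148 per min

At the threshold, the rate on type F alone equals the profitability of type H: λ·230/(1 + λ·2.6) = 270/11 = 24.55.
Rearranging, λ(230 − 24.55×2.6) = 24.55, so λ = 24.55/166.2 = 0.1477 per min.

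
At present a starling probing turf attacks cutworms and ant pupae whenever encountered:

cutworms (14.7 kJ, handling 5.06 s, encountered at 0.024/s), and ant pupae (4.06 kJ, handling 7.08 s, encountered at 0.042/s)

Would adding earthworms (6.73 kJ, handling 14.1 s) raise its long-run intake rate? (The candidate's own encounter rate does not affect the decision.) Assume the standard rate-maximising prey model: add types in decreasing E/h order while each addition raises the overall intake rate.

Intake rate on the current diet: R = (0.024×14.7 + 0.042×4.06) / (1 + 0.024×5.06 + 0.042×7.08) = 0.5233/1.419 = 0.3688 kJ/s.
Profitability of earthworms: 6.73/14.1 = 0.4773 kJ/s.
0.4773 > 0.3688, so adding earthworms raises the average — include it.

Yes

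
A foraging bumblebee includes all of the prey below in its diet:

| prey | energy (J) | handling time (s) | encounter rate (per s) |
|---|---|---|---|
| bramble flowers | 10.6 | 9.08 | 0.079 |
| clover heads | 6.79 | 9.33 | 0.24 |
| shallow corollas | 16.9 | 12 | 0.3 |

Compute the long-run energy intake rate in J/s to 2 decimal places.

1.00 J/s

Energy encountered per unit search time: 0.079×10.6 + 0.24×6.79 + 0.3×16.9 = 7.537 J/s.
Handling time per unit search time: 0.079×9.08 + 0.24×9.33 + 0.3×12 = 6.557.
Rate = 7.537/(1 + 6.557) = 0.9974 J/s.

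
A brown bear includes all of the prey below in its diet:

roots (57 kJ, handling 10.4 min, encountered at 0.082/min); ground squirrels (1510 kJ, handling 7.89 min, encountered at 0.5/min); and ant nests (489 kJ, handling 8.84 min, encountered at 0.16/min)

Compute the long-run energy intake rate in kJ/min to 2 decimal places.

R = (0.082×57 + 0.5×1510 + 0.16×489) / (1 + 0.082×10.4 + 0.5×7.89 + 0.16×8.84) = 837.9/7.212 = 116.2 kJ/min.

116.18 kJ/min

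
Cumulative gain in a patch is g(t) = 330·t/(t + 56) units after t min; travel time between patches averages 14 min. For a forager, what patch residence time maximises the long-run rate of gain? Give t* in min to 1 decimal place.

Maximise g(t)/(T+t): set derivative to zero → g'(t)(T+t) = g(t).
g'(t) = 330·56/(t + 56)². Setting 330·56/(t+56)² = 330t/[(t+56)(14+t)] gives 56(14+t) = t(t+56), so t² = 56×14 = 784.
t* = √784 = 28 min.

28.0 min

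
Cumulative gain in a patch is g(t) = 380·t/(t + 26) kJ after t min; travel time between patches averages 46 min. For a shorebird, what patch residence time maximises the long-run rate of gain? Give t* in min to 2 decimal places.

Optimal t* satisfies g'(t*) = g(t*)/(T + t*).
g'(t) = 380·26/(t + 26)². Setting 380·26/(t+26)² = 380t/[(t+26)(46+t)] gives 26(46+t) = t(t+26), so t² = 26×46 = 1196.
t* = √1196 = 34.58 min.

34.58 min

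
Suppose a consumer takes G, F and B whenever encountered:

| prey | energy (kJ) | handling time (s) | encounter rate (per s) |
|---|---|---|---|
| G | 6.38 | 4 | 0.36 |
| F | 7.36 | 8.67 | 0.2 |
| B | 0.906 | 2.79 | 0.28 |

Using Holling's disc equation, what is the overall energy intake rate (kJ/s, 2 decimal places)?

0.81 kJ/s

Energy encountered per unit search time: 0.36×6.38 + 0.2×7.36 + 0.28×0.906 = 4.022 kJ/s.
Handling time per unit search time: 0.36×4 + 0.2×8.67 + 0.28×2.79 = 3.955.
Rate = 4.022/(1 + 3.955) = 0.8118 kJ/s.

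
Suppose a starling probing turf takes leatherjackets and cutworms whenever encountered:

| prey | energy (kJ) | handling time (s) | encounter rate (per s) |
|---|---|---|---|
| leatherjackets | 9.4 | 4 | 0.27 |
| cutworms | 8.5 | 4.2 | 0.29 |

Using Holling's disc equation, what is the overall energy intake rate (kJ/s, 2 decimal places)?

1.52 kJ/s

Energy encountered per unit search time: 0.27×9.4 + 0.29×8.5 = 5.003 kJ/s.
Handling time per unit search time: 0.27×4 + 0.29×4.2 = 2.298.
Rate = 5.003/(1 + 2.298) = 1.517 kJ/s.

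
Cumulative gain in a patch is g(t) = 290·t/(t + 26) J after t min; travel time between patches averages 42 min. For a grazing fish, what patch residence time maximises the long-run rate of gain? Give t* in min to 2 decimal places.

33.05 min

Maximise g(t)/(T+t): set derivative to zero → g'(t)(T+t) = g(t).
g'(t) = 290·26/(t + 26)². Setting 290·26/(t+26)² = 290t/[(t+26)(42+t)] gives 26(42+t) = t(t+26), so t² = 26×42 = 1092.
t* = √1092 = 33.05 min.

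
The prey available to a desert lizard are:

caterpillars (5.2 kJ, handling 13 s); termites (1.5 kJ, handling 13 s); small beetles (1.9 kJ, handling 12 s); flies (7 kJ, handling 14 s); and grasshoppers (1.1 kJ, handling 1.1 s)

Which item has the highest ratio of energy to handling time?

In descending order of E/h:
grasshoppers: 1.1/1.1 = 1 kJ/s
flies: 7/14 = 0.5 kJ/s
caterpillars: 5.2/13 = 0.4 kJ/s
small beetles: 1.9/12 = 0.158 kJ/s
termites: 1.5/13 = 0.115 kJ/s

grasshoppers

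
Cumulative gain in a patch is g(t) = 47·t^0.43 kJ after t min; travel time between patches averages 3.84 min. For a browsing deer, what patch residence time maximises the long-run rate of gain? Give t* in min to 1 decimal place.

2.9 min

Maximise g(t)/(T+t): set derivative to zero → g'(t)(T+t) = g(t).
g'(t) = 0.43·47·t^-0.57. Setting 0.43·47·t^-0.57 = 47·t^0.43/(3.84+t) gives 0.43(3.84+t) = t, so 0.57·t = 0.43×3.84.
t* = 0.43×3.84/0.57 = 2.897 min.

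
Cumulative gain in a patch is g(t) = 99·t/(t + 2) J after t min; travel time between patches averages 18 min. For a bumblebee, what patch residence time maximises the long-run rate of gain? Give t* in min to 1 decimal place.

Maximise g(t)/(T+t): set derivative to zero → g'(t)(T+t) = g(t).
g'(t) = 99·2/(t + 2)². Setting 99·2/(t+2)² = 99t/[(t+2)(18+t)] gives 2(18+t) = t(t+2), so t² = 2×18 = 36.
t* = √36 = 6 min.

6.0 min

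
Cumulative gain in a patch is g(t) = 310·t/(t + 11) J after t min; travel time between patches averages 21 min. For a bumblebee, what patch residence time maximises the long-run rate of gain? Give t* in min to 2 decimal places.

15.20 min

Maximise g(t)/(T+t): set derivative to zero → g'(t)(T+t) = g(t).
g'(t) = 310·11/(t + 11)². Setting 310·11/(t+11)² = 310t/[(t+11)(21+t)] gives 11(21+t) = t(t+11), so t² = 11×21 = 231.
t* = √231 = 15.2 min.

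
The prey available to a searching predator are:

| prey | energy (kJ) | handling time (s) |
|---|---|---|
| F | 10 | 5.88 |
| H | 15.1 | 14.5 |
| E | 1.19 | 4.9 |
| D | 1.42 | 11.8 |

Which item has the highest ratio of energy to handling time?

Profitability E/h (kJ/s): F = 10/5.88 = 1.7, H = 15.1/14.5 = 1.04, E = 1.19/4.9 = 0.243, D = 1.42/11.8 = 0.12.
Ranked: F > H > E > D.

F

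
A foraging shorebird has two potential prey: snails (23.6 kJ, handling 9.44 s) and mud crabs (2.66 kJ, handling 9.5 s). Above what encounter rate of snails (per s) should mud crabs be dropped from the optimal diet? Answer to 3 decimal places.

At the threshold, the rate on snails alone equals the profitability of mud crabs: λ·23.6/(1 + λ·9.44) = 2.66/9.5 = 0.28.
Rearranging, λ(23.6 − 0.28×9.44) = 0.28, so λ = 0.28/20.96 = 0.01336 per s.

0.013 per s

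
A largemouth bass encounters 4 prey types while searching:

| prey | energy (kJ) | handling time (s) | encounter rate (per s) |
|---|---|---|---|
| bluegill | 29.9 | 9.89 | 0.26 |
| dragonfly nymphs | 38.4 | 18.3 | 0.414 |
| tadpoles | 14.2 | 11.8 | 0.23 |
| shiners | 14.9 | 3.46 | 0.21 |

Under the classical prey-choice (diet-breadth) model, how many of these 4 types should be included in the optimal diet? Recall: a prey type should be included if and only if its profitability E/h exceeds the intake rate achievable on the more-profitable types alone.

2

E/h in descending order: shiners 4.31, bluegill 3.02, dragonfly nymphs 2.1, tadpoles 1.2 kJ/s. The optimal diet is the largest prefix of this list for which every included type satisfies E_i/h_i > R on the types above it.
Rate on top 1: 1.812. bluegill: 3.02 > 1.812 → include.
Rate on top 2: 2.537. dragonfly nymphs: 2.1 < 2.537 → exclude; stop.
Optimal diet: shiners, bluegill — 2 of 4 types.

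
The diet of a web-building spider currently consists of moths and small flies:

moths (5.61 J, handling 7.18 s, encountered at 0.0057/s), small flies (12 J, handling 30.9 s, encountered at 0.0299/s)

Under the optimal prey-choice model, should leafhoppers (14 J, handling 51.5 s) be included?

Yes

On moths and small flies alone, R = ΣλE/(1+Σλh) = 0.3908/1.965 = 0.1989 J/s.
leafhoppers: E/h = 14/51.5 = 0.2718 J/s.
Since 0.2718 > R, including leafhoppers increases the long-run rate.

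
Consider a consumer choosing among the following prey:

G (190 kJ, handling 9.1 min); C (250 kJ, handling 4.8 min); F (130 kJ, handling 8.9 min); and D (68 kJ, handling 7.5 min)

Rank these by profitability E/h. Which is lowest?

D

Profitability E/h (kJ/min): G = 190/9.1 = 20.9, C = 250/4.8 = 52.1, F = 130/8.9 = 14.6, D = 68/7.5 = 9.07.
Ranked: C > G > F > D.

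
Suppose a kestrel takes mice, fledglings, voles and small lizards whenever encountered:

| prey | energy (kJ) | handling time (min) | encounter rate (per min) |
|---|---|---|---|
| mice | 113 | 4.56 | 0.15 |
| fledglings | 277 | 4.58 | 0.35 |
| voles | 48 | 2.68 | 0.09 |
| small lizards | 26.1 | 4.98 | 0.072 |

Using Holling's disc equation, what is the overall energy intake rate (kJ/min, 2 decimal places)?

R = Σλ_iE_i / (1 + Σλ_ih_i)
Numerator: 0.15×113 + 0.35×277 + 0.09×48 + 0.072×26.1 = 120.1
Denominator: 1 + 0.15×4.56 + 0.35×4.58 + 0.09×2.68 + 0.072×4.98 = 3.887
R = 120.1/3.887 = 30.9 kJ/min

30.90 kJ/min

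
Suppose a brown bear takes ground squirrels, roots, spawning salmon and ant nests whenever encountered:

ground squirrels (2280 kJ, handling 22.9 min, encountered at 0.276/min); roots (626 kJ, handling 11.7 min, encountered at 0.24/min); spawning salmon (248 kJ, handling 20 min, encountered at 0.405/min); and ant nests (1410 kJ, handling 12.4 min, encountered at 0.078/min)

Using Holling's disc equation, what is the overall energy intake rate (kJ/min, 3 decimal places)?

51.571 kJ/min

Energy encountered per unit search time: 0.276×2280 + 0.24×626 + 0.405×248 + 0.078×1410 = 989.9 kJ/min.
Handling time per unit search time: 0.276×22.9 + 0.24×11.7 + 0.405×20 + 0.078×12.4 = 18.2.
Rate = 989.9/(1 + 18.2) = 51.57 kJ/min.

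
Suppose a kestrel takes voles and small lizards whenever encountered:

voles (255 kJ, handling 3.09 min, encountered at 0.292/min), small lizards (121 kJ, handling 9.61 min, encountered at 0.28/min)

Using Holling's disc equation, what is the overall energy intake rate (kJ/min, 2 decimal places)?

23.59 kJ/min

R = (0.292×255 + 0.28×121) / (1 + 0.292×3.09 + 0.28×9.61) = 108.3/4.593 = 23.59 kJ/min.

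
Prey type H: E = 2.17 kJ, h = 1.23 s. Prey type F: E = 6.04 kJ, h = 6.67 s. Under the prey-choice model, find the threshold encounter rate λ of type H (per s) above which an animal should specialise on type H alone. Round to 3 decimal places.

The zero-one rule: include type F iff E₂/h₂ > λE₁/(1+λh₁). Equality gives the switch point.
λE₁h₂ = E₂ + λE₂h₁ ⇒ λ = E₂/(E₁h₂ − E₂h₁) = 6.04/(14.47 − 7.429) = 0.8574 per s.

0.857 per s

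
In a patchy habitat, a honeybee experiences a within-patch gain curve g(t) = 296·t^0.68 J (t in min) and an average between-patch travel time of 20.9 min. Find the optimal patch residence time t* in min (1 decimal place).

Maximise g(t)/(T+t): set derivative to zero → g'(t)(T+t) = g(t).
g'(t) = 0.68·296·t^-0.32. Setting 0.68·296·t^-0.32 = 296·t^0.68/(20.9+t) gives 0.68(20.9+t) = t, so 0.32·t = 0.68×20.9.
t* = 0.68×20.9/0.32 = 44.41 min.

44.4 min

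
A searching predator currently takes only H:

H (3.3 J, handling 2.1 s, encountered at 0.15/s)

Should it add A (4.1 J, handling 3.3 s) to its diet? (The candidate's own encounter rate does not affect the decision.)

Yes

Intake rate on the current diet: R = (0.15×3.3) / (1 + 0.15×2.1) = 0.495/1.315 = 0.3764 J/s.
Profitability of A: 4.1/3.3 = 1.242 J/s.
1.242 > 0.3764, so adding A raises the average — include it.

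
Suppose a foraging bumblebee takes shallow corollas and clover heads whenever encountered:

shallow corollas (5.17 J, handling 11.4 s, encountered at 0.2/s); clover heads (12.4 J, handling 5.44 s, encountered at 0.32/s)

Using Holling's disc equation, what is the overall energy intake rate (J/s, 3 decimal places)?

0.996 J/s

Energy encountered per unit search time: 0.2×5.17 + 0.32×12.4 = 5.002 J/s.
Handling time per unit search time: 0.2×11.4 + 0.32×5.44 = 4.021.
Rate = 5.002/(1 + 4.021) = 0.9963 J/s.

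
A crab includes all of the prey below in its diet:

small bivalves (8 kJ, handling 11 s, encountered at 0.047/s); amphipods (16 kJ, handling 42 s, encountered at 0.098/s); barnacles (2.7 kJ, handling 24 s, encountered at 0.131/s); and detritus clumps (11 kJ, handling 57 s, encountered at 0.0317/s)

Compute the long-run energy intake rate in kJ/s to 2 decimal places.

R = (0.047×8 + 0.098×16 + 0.131×2.7 + 0.0317×11) / (1 + 0.047×11 + 0.098×42 + 0.131×24 + 0.0317×57) = 2.646/10.58 = 0.25 kJ/s.

0.25 kJ/s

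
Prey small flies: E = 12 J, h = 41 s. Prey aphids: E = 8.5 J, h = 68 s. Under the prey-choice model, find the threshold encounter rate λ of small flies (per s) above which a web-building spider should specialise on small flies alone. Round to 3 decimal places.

0.018 per s

At the threshold, the rate on small flies alone equals the profitability of aphids: λ·12/(1 + λ·41) = 8.5/68 = 0.125.
Rearranging, λ(12 − 0.125×41) = 0.125, so λ = 0.125/6.875 = 0.01818 per s.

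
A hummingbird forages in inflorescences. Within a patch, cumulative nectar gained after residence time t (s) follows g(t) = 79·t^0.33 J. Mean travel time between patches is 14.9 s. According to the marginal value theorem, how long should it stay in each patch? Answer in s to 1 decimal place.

7.3 s

By the marginal value theorem, leave when the instantaneous gain rate g'(t) equals the habitat-wide average g(t)/(T + t).
g'(t) = 0.33·79·t^-0.67. Setting 0.33·79·t^-0.67 = 79·t^0.33/(14.9+t) gives 0.33(14.9+t) = t, so 0.67·t = 0.33×14.9.
t* = 0.33×14.9/0.67 = 7.339 s.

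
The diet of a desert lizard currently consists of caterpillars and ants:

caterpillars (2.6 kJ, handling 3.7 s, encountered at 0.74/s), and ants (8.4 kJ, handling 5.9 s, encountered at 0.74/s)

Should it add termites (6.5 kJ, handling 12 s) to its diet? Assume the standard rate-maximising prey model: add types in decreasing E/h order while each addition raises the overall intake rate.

No

On caterpillars and ants alone, R = ΣλE/(1+Σλh) = 8.14/8.104 = 1.004 kJ/s.
termites: E/h = 6.5/12 = 0.5417 kJ/s.
0.5417 < 1.004, so adding termites would lower the average — exclude it.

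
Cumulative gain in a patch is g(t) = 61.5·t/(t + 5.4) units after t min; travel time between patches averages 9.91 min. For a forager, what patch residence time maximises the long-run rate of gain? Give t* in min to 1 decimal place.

Optimal t* satisfies g'(t*) = g(t*)/(T + t*).
g'(t) = 61.5·5.4/(t + 5.4)². Setting 61.5·5.4/(t+5.4)² = 61.5t/[(t+5.4)(9.91+t)] gives 5.4(9.91+t) = t(t+5.4), so t² = 5.4×9.91 = 53.51.
t* = √53.51 = 7.315 min.

7.3 min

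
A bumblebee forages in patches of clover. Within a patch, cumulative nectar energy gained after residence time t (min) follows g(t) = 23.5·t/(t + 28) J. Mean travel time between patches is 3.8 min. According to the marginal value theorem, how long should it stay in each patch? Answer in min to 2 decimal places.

Maximise g(t)/(T+t): set derivative to zero → g'(t)(T+t) = g(t).
g'(t) = 23.5·28/(t + 28)². Setting 23.5·28/(t+28)² = 23.5t/[(t+28)(3.8+t)] gives 28(3.8+t) = t(t+28), so t² = 28×3.8 = 106.4.
t* = √106.4 = 10.32 min.

10.32 min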